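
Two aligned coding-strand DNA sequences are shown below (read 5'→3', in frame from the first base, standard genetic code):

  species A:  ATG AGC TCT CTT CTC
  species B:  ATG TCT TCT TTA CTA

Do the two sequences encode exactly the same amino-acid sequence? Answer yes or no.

yes

Codon 1: ATG Met / ATG Met — identical.
Codon 2: AGC Ser / TCT Ser — synonymous.
Codon 3: TCT Ser / TCT Ser — identical.
Codon 4: CTT Leu / TTA Leu — synonymous.
Codon 5: CTC Leu / CTA Leu — synonymous.
Nonsynonymous differences: 0 → same protein.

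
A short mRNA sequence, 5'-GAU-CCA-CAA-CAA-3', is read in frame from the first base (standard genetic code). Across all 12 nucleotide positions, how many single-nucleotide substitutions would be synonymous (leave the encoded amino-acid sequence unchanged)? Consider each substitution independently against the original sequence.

Codon 1 (GAU, Asp): 1 synonymous substitution.
Codon 2 (CCA, Pro): 3 synonymous substitutions.
Codon 3 (CAA, Gln): 1 synonymous substitution.
Codon 4 (CAA, Gln): 1 synonymous substitution.
Total: 1 + 3 + 1 + 1 = 6.

6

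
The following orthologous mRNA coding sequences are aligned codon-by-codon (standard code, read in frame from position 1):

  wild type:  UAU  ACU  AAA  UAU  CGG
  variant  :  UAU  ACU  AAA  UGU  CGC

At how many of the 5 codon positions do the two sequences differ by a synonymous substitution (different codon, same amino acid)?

1

Codon 1: UAU Tyr / UAU Tyr — identical.
Codon 2: ACU Thr / ACU Thr — identical.
Codon 3: AAA Lys / AAA Lys — identical.
Codon 4: UAU Tyr / UGU Cys — nonsynonymous.
Codon 5: CGG Arg / CGC Arg — synonymous.
Synonymous differences: 1.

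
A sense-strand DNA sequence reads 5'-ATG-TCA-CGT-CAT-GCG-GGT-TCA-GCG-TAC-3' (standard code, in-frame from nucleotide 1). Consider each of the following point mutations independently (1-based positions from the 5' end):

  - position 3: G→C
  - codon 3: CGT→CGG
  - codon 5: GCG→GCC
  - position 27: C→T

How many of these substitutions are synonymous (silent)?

Codon 1: ATG (Met) → ATC (Ile) — missense.
Codon 3: CGT (Arg) → CGG (Arg) — synonymous.
Codon 5: GCG (Ala) → GCC (Ala) — synonymous.
Codon 9: TAC (Tyr) → TAT (Tyr) — synonymous.
Synonymous: 3 of 4.

3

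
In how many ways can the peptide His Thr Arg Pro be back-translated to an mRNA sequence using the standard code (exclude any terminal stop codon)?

His: 2 codons.
Thr: 4 codons.
Arg: 6 codons.
Pro: 4 codons.
2 × 4 × 6 × 4 = 192.

192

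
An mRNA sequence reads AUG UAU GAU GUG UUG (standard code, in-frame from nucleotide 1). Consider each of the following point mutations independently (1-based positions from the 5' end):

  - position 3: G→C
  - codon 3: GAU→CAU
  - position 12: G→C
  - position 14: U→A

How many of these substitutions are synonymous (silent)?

1

Codon 1: AUG (Met) → AUC (Ile) — missense.
Codon 3: GAU (Asp) → CAU (His) — missense.
Codon 4: GUG (Val) → GUC (Val) — synonymous.
Codon 5: UUG (Leu) → UAG (Stop) — nonsense.
Synonymous: 1 of 4.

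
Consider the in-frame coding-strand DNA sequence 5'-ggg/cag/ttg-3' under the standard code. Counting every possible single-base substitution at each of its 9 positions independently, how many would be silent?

6

Codon 1 (GGG, Gly): 3 synonymous substitutions.
Codon 2 (CAG, Gln): 1 synonymous substitution.
Codon 3 (TTG, Leu): 2 synonymous substitutions.
Total: 3 + 1 + 2 = 6.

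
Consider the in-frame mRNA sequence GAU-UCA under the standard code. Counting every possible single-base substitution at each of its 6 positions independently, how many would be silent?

Codon 1 (GAU, Asp): 1 synonymous substitution.
Codon 2 (UCA, Ser): 3 synonymous substitutions.
Total: 1 + 3 = 4.

4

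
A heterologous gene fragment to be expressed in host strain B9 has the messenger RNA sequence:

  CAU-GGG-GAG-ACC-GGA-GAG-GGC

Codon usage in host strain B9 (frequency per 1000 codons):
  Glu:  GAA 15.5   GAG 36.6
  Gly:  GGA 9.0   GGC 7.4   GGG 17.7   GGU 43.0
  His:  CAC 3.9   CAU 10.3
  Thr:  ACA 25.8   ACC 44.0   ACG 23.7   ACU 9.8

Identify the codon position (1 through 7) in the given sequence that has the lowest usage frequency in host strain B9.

7

Codon 1 CAU (His): 10.3 per 1000.
Codon 2 GGG (Gly): 17.7 per 1000.
Codon 3 GAG (Glu): 36.6 per 1000.
Codon 4 ACC (Thr): 44.0 per 1000.
Codon 5 GGA (Gly): 9.0 per 1000.
Codon 6 GAG (Glu): 36.6 per 1000.
Codon 7 GGC (Gly): 7.4 per 1000.
Lowest frequency is 7.4 at codon 7.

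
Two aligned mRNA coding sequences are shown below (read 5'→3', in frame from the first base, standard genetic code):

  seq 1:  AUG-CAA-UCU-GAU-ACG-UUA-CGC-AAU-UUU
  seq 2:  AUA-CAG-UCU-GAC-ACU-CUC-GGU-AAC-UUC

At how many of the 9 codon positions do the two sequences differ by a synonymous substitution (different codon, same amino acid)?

Codon 1: AUG Met / AUA Ile — nonsynonymous.
Codon 2: CAA Gln / CAG Gln — synonymous.
Codon 3: UCU Ser / UCU Ser — identical.
Codon 4: GAU Asp / GAC Asp — synonymous.
Codon 5: ACG Thr / ACU Thr — synonymous.
Codon 6: UUA Leu / CUC Leu — synonymous.
Codon 7: CGC Arg / GGU Gly — nonsynonymous.
Codon 8: AAU Asn / AAC Asn — synonymous.
Codon 9: UUU Phe / UUC Phe — synonymous.
Synonymous differences: 6.

6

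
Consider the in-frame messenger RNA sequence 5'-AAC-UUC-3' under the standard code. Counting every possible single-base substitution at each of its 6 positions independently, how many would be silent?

2

Codon 1 (AAC, Asn): 1 synonymous substitution.
Codon 2 (UUC, Phe): 1 synonymous substitution.
Total: 1 + 1 = 2.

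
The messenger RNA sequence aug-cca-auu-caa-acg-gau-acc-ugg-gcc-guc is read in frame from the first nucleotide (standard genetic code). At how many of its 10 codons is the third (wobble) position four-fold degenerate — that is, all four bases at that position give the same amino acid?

5

Codon 1 AUG (Met): third position 1-fold.
Codon 2 CCA (Pro): third position 4-fold.
Codon 3 AUU (Ile): third position 3-fold.
Codon 4 CAA (Gln): third position 2-fold.
Codon 5 ACG (Thr): third position 4-fold.
Codon 6 GAU (Asp): third position 2-fold.
Codon 7 ACC (Thr): third position 4-fold.
Codon 8 UGG (Trp): third position 1-fold.
Codon 9 GCC (Ala): third position 4-fold.
Codon 10 GUC (Val): third position 4-fold.
Four-fold degenerate third positions: 5.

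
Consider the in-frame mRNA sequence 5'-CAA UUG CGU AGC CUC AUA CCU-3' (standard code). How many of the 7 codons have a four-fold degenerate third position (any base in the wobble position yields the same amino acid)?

Codon 1 CAA (Gln): third position 2-fold.
Codon 2 UUG (Leu): third position 2-fold.
Codon 3 CGU (Arg): third position 4-fold.
Codon 4 AGC (Ser): third position 2-fold.
Codon 5 CUC (Leu): third position 4-fold.
Codon 6 AUA (Ile): third position 3-fold.
Codon 7 CCU (Pro): third position 4-fold.
Four-fold degenerate third positions: 3.

3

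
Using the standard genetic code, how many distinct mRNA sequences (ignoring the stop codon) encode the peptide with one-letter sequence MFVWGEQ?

Met: 1 codon.
Phe: 2 codons.
Val: 4 codons.
Trp: 1 codon.
Gly: 4 codons.
Glu: 2 codons.
Gln: 2 codons.
1 × 2 × 4 × 1 × 4 × 2 × 2 = 128.

128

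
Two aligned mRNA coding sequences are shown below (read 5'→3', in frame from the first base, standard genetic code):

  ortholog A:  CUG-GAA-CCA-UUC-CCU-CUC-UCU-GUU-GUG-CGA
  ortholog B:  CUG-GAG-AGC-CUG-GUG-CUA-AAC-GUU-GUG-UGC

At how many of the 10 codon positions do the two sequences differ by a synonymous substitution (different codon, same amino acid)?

2

Codon 1: CUG Leu / CUG Leu — identical.
Codon 2: GAA Glu / GAG Glu — synonymous.
Codon 3: CCA Pro / AGC Ser — nonsynonymous.
Codon 4: UUC Phe / CUG Leu — nonsynonymous.
Codon 5: CCU Pro / GUG Val — nonsynonymous.
Codon 6: CUC Leu / CUA Leu — synonymous.
Codon 7: UCU Ser / AAC Asn — nonsynonymous.
Codon 8: GUU Val / GUU Val — identical.
Codon 9: GUG Val / GUG Val — identical.
Codon 10: CGA Arg / UGC Cys — nonsynonymous.
Synonymous differences: 2.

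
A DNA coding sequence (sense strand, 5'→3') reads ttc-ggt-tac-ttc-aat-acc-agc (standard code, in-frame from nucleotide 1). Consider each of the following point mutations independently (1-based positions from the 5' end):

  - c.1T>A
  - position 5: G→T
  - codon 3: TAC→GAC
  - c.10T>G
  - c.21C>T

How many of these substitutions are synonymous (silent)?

1

Codon 1: TTC (Phe) → ATC (Ile) — missense.
Codon 2: GGT (Gly) → GTT (Val) — missense.
Codon 3: TAC (Tyr) → GAC (Asp) — missense.
Codon 4: TTC (Phe) → GTC (Val) — missense.
Codon 7: AGC (Ser) → AGT (Ser) — synonymous.
Synonymous: 1 of 5.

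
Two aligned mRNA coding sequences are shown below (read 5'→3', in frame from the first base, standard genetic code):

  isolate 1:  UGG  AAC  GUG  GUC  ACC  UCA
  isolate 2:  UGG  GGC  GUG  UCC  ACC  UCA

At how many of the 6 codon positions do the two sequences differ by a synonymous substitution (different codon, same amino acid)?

Codon 1: UGG Trp / UGG Trp — identical.
Codon 2: AAC Asn / GGC Gly — nonsynonymous.
Codon 3: GUG Val / GUG Val — identical.
Codon 4: GUC Val / UCC Ser — nonsynonymous.
Codon 5: ACC Thr / ACC Thr — identical.
Codon 6: UCA Ser / UCA Ser — identical.
Synonymous differences: 0.

0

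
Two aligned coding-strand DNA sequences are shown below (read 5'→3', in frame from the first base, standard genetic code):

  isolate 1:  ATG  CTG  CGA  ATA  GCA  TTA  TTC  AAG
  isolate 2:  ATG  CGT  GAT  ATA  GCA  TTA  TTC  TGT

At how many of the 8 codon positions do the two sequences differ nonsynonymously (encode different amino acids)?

3

Codon 1: ATG Met / ATG Met — identical.
Codon 2: CTG Leu / CGT Arg — nonsynonymous.
Codon 3: CGA Arg / GAT Asp — nonsynonymous.
Codon 4: ATA Ile / ATA Ile — identical.
Codon 5: GCA Ala / GCA Ala — identical.
Codon 6: TTA Leu / TTA Leu — identical.
Codon 7: TTC Phe / TTC Phe — identical.
Codon 8: AAG Lys / TGT Cys — nonsynonymous.
Nonsynonymous differences: 3.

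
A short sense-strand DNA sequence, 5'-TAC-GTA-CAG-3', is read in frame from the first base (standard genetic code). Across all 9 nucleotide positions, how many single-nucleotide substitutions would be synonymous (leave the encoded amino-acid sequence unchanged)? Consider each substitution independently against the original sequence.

Codon 1 (TAC, Tyr): 1 synonymous substitution.
Codon 2 (GTA, Val): 3 synonymous substitutions.
Codon 3 (CAG, Gln): 1 synonymous substitution.
Total: 1 + 3 + 1 = 5.

5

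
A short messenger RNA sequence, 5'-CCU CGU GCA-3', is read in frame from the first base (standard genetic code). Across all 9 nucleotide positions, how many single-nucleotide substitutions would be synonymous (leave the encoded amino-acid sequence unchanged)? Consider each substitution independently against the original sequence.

9

Codon 1 (CCU, Pro): 3 synonymous substitutions.
Codon 2 (CGU, Arg): 3 synonymous substitutions.
Codon 3 (GCA, Ala): 3 synonymous substitutions.
Total: 3 + 3 + 3 = 9.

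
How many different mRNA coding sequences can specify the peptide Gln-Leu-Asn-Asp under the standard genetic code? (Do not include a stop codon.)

Gln: 2 codons.
Leu: 6 codons.
Asn: 2 codons.
Asp: 2 codons.
2 × 6 × 2 × 2 = 48.

48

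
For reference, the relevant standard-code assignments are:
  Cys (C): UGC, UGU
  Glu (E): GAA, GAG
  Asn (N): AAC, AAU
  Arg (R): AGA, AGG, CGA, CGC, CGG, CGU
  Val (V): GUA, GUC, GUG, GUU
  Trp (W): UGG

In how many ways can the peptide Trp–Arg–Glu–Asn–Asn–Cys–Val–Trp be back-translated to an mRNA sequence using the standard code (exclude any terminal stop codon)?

Trp: 1 codon.
Arg: 6 codons.
Glu: 2 codons.
Asn: 2 codons.
Asn: 2 codons.
Cys: 2 codons.
Val: 4 codons.
Trp: 1 codon.
1 × 6 × 2 × 2 × 2 × 2 × 4 × 1 = 384.

384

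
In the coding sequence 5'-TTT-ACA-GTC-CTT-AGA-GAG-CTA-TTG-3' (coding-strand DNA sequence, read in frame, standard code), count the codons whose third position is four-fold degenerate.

4

Codon 1 TTT (Phe): third position 2-fold.
Codon 2 ACA (Thr): third position 4-fold.
Codon 3 GTC (Val): third position 4-fold.
Codon 4 CTT (Leu): third position 4-fold.
Codon 5 AGA (Arg): third position 2-fold.
Codon 6 GAG (Glu): third position 2-fold.
Codon 7 CTA (Leu): third position 4-fold.
Codon 8 TTG (Leu): third position 2-fold.
Four-fold degenerate third positions: 4.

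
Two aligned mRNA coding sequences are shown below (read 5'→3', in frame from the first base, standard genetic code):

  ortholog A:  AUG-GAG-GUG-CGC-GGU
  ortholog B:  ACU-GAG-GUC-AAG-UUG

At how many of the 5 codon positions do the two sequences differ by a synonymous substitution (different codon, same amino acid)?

Codon 1: AUG Met / ACU Thr — nonsynonymous.
Codon 2: GAG Glu / GAG Glu — identical.
Codon 3: GUG Val / GUC Val — synonymous.
Codon 4: CGC Arg / AAG Lys — nonsynonymous.
Codon 5: GGU Gly / UUG Leu — nonsynonymous.
Synonymous differences: 1.

1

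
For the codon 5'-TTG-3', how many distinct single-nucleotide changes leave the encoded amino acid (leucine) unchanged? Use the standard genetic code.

Position 1: CTG → 1 synonymous.
Position 2: none → 0 synonymous.
Position 3: TTA → 1 synonymous.
Total: 1 + 0 + 1 = 2.

2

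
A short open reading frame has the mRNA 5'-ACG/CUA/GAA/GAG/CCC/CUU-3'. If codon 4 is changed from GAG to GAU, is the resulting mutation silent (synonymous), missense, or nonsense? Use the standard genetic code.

Position 12 falls in codon 4: GAG → Glu.
After the substitution the codon is GAU → Asp.
Glu ≠ Asp, so this is a missense mutation.

missense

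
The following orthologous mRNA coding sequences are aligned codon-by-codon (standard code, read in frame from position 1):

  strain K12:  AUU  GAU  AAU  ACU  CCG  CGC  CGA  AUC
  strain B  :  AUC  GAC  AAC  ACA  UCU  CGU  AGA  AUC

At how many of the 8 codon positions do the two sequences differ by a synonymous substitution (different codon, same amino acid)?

6

Codon 1: AUU Ile / AUC Ile — synonymous.
Codon 2: GAU Asp / GAC Asp — synonymous.
Codon 3: AAU Asn / AAC Asn — synonymous.
Codon 4: ACU Thr / ACA Thr — synonymous.
Codon 5: CCG Pro / UCU Ser — nonsynonymous.
Codon 6: CGC Arg / CGU Arg — synonymous.
Codon 7: CGA Arg / AGA Arg — synonymous.
Codon 8: AUC Ile / AUC Ile — identical.
Synonymous differences: 6.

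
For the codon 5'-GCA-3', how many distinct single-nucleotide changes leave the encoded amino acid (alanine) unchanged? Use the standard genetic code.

3

Position 1: none → 0 synonymous.
Position 2: none → 0 synonymous.
Position 3: GCT, GCC, GCG → 3 synonymous.
Total: 0 + 0 + 3 = 3.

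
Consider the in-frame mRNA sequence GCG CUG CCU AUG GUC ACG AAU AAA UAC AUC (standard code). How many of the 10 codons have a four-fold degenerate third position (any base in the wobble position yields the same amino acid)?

Codon 1 GCG (Ala): third position 4-fold.
Codon 2 CUG (Leu): third position 4-fold.
Codon 3 CCU (Pro): third position 4-fold.
Codon 4 AUG (Met): third position 1-fold.
Codon 5 GUC (Val): third position 4-fold.
Codon 6 ACG (Thr): third position 4-fold.
Codon 7 AAU (Asn): third position 2-fold.
Codon 8 AAA (Lys): third position 2-fold.
Codon 9 UAC (Tyr): third position 2-fold.
Codon 10 AUC (Ile): third position 3-fold.
Four-fold degenerate third positions: 5.

5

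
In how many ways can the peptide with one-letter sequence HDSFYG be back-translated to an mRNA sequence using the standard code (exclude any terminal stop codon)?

384

His: 2 codons.
Asp: 2 codons.
Ser: 6 codons.
Phe: 2 codons.
Tyr: 2 codons.
Gly: 4 codons.
2 × 2 × 6 × 2 × 2 × 4 = 384.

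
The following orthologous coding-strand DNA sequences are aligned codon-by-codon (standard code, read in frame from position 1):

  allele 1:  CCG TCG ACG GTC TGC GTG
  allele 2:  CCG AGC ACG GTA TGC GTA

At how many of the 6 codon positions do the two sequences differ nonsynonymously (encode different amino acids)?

Codon 1: CCG Pro / CCG Pro — identical.
Codon 2: TCG Ser / AGC Ser — synonymous.
Codon 3: ACG Thr / ACG Thr — identical.
Codon 4: GTC Val / GTA Val — synonymous.
Codon 5: TGC Cys / TGC Cys — identical.
Codon 6: GTG Val / GTA Val — synonymous.
Nonsynonymous differences: 0.

0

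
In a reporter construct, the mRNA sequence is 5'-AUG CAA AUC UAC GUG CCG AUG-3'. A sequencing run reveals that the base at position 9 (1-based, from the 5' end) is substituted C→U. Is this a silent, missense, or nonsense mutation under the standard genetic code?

Position 9 falls in codon 3: AUC → Ile.
After the substitution the codon is AUU → Ile.
Both encode Ile, so the change is synonymous.

silent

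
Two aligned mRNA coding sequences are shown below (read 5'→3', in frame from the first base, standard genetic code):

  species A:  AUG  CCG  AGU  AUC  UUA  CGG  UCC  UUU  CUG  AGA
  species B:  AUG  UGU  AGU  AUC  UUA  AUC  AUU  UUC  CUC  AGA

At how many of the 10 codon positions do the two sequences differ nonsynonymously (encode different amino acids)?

Codon 1: AUG Met / AUG Met — identical.
Codon 2: CCG Pro / UGU Cys — nonsynonymous.
Codon 3: AGU Ser / AGU Ser — identical.
Codon 4: AUC Ile / AUC Ile — identical.
Codon 5: UUA Leu / UUA Leu — identical.
Codon 6: CGG Arg / AUC Ile — nonsynonymous.
Codon 7: UCC Ser / AUU Ile — nonsynonymous.
Codon 8: UUU Phe / UUC Phe — synonymous.
Codon 9: CUG Leu / CUC Leu — synonymous.
Codon 10: AGA Arg / AGA Arg — identical.
Nonsynonymous differences: 3.

3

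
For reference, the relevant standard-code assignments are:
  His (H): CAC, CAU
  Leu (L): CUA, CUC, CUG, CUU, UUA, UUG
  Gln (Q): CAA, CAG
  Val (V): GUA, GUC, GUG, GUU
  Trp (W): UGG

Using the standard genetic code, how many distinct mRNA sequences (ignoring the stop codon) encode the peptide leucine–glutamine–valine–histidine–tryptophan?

96

Leu: 6 codons.
Gln: 2 codons.
Val: 4 codons.
His: 2 codons.
Trp: 1 codon.
6 × 2 × 4 × 2 × 1 = 96.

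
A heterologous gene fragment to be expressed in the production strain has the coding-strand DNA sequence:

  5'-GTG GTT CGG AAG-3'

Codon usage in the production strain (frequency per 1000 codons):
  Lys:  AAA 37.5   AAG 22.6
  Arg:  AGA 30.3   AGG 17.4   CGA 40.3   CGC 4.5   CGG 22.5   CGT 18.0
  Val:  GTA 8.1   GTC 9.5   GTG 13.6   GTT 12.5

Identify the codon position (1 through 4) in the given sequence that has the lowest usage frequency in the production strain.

2

Codon 1 GTG (Val): 13.6 per 1000.
Codon 2 GTT (Val): 12.5 per 1000.
Codon 3 CGG (Arg): 22.5 per 1000.
Codon 4 AAG (Lys): 22.6 per 1000.
Lowest frequency is 12.5 at codon 2.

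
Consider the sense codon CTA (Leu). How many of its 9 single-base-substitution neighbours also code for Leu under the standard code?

4

Position 1: TTA → 1 synonymous.
Position 2: none → 0 synonymous.
Position 3: CTT, CTC, CTG → 3 synonymous.
Total: 1 + 0 + 3 = 4.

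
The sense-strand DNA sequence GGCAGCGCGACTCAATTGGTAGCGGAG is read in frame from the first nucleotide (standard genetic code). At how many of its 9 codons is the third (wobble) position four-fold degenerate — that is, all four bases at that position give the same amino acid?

5

Codon 1 GGC (Gly): third position 4-fold.
Codon 2 AGC (Ser): third position 2-fold.
Codon 3 GCG (Ala): third position 4-fold.
Codon 4 ACT (Thr): third position 4-fold.
Codon 5 CAA (Gln): third position 2-fold.
Codon 6 TTG (Leu): third position 2-fold.
Codon 7 GTA (Val): third position 4-fold.
Codon 8 GCG (Ala): third position 4-fold.
Codon 9 GAG (Glu): third position 2-fold.
Four-fold degenerate third positions: 5.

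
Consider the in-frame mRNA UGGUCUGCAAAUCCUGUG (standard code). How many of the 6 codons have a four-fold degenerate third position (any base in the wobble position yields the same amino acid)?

Codon 1 UGG (Trp): third position 1-fold.
Codon 2 UCU (Ser): third position 4-fold.
Codon 3 GCA (Ala): third position 4-fold.
Codon 4 AAU (Asn): third position 2-fold.
Codon 5 CCU (Pro): third position 4-fold.
Codon 6 GUG (Val): third position 4-fold.
Four-fold degenerate third positions: 4.

4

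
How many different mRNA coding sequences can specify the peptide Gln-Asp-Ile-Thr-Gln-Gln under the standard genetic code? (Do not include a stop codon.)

192

Gln: 2 codons.
Asp: 2 codons.
Ile: 3 codons.
Thr: 4 codons.
Gln: 2 codons.
Gln: 2 codons.
2 × 2 × 3 × 4 × 2 × 2 = 192.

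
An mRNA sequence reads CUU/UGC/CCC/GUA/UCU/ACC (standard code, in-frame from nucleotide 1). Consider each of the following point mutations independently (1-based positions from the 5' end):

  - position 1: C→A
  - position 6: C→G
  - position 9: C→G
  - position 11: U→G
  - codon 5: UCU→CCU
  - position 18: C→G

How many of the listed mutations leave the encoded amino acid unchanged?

2

Codon 1: CUU (Leu) → AUU (Ile) — missense.
Codon 2: UGC (Cys) → UGG (Trp) — missense.
Codon 3: CCC (Pro) → CCG (Pro) — synonymous.
Codon 4: GUA (Val) → GGA (Gly) — missense.
Codon 5: UCU (Ser) → CCU (Pro) — missense.
Codon 6: ACC (Thr) → ACG (Thr) — synonymous.
Synonymous: 2 of 6.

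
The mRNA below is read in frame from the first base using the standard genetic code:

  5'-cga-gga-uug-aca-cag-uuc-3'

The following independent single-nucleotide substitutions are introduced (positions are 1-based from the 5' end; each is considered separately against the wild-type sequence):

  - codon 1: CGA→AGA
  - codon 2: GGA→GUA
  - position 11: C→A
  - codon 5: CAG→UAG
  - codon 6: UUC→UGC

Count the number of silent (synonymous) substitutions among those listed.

1

Codon 1: CGA (Arg) → AGA (Arg) — synonymous.
Codon 2: GGA (Gly) → GUA (Val) — missense.
Codon 4: ACA (Thr) → AAA (Lys) — missense.
Codon 5: CAG (Gln) → UAG (Stop) — nonsense.
Codon 6: UUC (Phe) → UGC (Cys) — missense.
Synonymous: 1 of 5.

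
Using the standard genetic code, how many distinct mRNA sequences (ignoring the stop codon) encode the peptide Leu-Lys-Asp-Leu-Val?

576

Leu: 6 codons.
Lys: 2 codons.
Asp: 2 codons.
Leu: 6 codons.
Val: 4 codons.
6 × 2 × 2 × 6 × 4 = 576.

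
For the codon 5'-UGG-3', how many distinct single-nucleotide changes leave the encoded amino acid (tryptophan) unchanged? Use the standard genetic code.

Position 1: none → 0 synonymous.
Position 2: none → 0 synonymous.
Position 3: none → 0 synonymous.
Total: 0 + 0 + 0 = 0.

0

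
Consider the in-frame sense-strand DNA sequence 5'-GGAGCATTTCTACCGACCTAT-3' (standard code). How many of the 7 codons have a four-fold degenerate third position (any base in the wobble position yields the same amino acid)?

5

Codon 1 GGA (Gly): third position 4-fold.
Codon 2 GCA (Ala): third position 4-fold.
Codon 3 TTT (Phe): third position 2-fold.
Codon 4 CTA (Leu): third position 4-fold.
Codon 5 CCG (Pro): third position 4-fold.
Codon 6 ACC (Thr): third position 4-fold.
Codon 7 TAT (Tyr): third position 2-fold.
Four-fold degenerate third positions: 5.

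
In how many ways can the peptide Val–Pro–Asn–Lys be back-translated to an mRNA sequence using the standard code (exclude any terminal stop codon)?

Val: 4 codons.
Pro: 4 codons.
Asn: 2 codons.
Lys: 2 codons.
4 × 4 × 2 × 2 = 64.

64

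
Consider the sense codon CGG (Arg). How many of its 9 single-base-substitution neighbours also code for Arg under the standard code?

4

Position 1: AGG → 1 synonymous.
Position 2: none → 0 synonymous.
Position 3: CGU, CGC, CGA → 3 synonymous.
Total: 1 + 0 + 3 = 4.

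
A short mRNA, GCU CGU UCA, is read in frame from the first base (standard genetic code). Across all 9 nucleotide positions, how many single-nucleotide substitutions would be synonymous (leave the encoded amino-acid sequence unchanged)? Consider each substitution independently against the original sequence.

Codon 1 (GCU, Ala): 3 synonymous substitutions.
Codon 2 (CGU, Arg): 3 synonymous substitutions.
Codon 3 (UCA, Ser): 3 synonymous substitutions.
Total: 3 + 3 + 3 = 9.

9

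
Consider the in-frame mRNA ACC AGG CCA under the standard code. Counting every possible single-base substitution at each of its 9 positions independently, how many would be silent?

Codon 1 (ACC, Thr): 3 synonymous substitutions.
Codon 2 (AGG, Arg): 2 synonymous substitutions.
Codon 3 (CCA, Pro): 3 synonymous substitutions.
Total: 3 + 2 + 3 = 8.

8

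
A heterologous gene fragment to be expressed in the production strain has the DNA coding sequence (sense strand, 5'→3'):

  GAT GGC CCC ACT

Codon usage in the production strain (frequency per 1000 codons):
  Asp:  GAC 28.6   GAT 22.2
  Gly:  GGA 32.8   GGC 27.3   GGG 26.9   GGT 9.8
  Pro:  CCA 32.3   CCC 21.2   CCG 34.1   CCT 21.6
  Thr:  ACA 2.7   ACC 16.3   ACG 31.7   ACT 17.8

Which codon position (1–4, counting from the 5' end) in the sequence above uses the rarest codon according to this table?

4

Codon 1 GAT (Asp): 22.2 per 1000.
Codon 2 GGC (Gly): 27.3 per 1000.
Codon 3 CCC (Pro): 21.2 per 1000.
Codon 4 ACT (Thr): 17.8 per 1000.
Lowest frequency is 17.8 at codon 4.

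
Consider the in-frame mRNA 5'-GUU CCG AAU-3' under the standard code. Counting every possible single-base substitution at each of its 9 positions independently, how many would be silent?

Codon 1 (GUU, Val): 3 synonymous substitutions.
Codon 2 (CCG, Pro): 3 synonymous substitutions.
Codon 3 (AAU, Asn): 1 synonymous substitution.
Total: 3 + 3 + 1 = 7.

7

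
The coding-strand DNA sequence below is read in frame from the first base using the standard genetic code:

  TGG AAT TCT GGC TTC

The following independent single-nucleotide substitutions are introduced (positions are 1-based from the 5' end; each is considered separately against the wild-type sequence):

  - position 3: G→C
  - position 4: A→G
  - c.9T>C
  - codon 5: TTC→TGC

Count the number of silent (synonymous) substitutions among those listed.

Codon 1: TGG (Trp) → TGC (Cys) — missense.
Codon 2: AAT (Asn) → GAT (Asp) — missense.
Codon 3: TCT (Ser) → TCC (Ser) — synonymous.
Codon 5: TTC (Phe) → TGC (Cys) — missense.
Synonymous: 1 of 4.

1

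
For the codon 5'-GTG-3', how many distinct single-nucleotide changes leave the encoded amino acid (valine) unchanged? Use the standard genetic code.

Position 1: none → 0 synonymous.
Position 2: none → 0 synonymous.
Position 3: GTT, GTC, GTA → 3 synonymous.
Total: 0 + 0 + 3 = 3.

3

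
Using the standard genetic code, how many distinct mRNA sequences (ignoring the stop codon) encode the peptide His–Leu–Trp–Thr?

His: 2 codons.
Leu: 6 codons.
Trp: 1 codon.
Thr: 4 codons.
2 × 6 × 1 × 4 = 48.

48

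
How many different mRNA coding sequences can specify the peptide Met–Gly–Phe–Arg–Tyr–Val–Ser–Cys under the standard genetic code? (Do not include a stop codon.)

Met: 1 codon.
Gly: 4 codons.
Phe: 2 codons.
Arg: 6 codons.
Tyr: 2 codons.
Val: 4 codons.
Ser: 6 codons.
Cys: 2 codons.
1 × 4 × 2 × 6 × 2 × 4 × 6 × 2 = 4608.

4608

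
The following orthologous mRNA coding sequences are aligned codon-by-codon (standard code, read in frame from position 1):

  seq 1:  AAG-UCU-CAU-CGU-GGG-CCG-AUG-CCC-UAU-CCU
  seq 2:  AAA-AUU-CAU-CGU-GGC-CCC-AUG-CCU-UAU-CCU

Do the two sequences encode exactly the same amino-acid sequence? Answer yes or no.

Codon 1: AAG Lys / AAA Lys — synonymous.
Codon 2: UCU Ser / AUU Ile — nonsynonymous.
Codon 3: CAU His / CAU His — identical.
Codon 4: CGU Arg / CGU Arg — identical.
Codon 5: GGG Gly / GGC Gly — synonymous.
Codon 6: CCG Pro / CCC Pro — synonymous.
Codon 7: AUG Met / AUG Met — identical.
Codon 8: CCC Pro / CCU Pro — synonymous.
Codon 9: UAU Tyr / UAU Tyr — identical.
Codon 10: CCU Pro / CCU Pro — identical.
Nonsynonymous differences: 1 → different protein.

no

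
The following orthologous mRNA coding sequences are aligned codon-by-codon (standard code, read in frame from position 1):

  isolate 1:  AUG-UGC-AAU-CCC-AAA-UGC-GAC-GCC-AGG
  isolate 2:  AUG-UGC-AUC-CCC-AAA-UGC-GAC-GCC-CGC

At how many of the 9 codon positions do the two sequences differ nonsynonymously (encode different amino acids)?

1

Codon 1: AUG Met / AUG Met — identical.
Codon 2: UGC Cys / UGC Cys — identical.
Codon 3: AAU Asn / AUC Ile — nonsynonymous.
Codon 4: CCC Pro / CCC Pro — identical.
Codon 5: AAA Lys / AAA Lys — identical.
Codon 6: UGC Cys / UGC Cys — identical.
Codon 7: GAC Asp / GAC Asp — identical.
Codon 8: GCC Ala / GCC Ala — identical.
Codon 9: AGG Arg / CGC Arg — synonymous.
Nonsynonymous differences: 1.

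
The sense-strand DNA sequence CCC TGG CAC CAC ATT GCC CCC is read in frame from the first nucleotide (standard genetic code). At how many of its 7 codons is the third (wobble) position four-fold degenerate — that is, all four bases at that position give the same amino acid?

3

Codon 1 CCC (Pro): third position 4-fold.
Codon 2 TGG (Trp): third position 1-fold.
Codon 3 CAC (His): third position 2-fold.
Codon 4 CAC (His): third position 2-fold.
Codon 5 ATT (Ile): third position 3-fold.
Codon 6 GCC (Ala): third position 4-fold.
Codon 7 CCC (Pro): third position 4-fold.
Four-fold degenerate third positions: 3.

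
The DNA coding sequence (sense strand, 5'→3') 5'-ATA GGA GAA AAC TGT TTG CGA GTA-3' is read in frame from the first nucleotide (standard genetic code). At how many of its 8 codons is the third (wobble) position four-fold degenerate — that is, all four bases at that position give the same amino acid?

3

Codon 1 ATA (Ile): third position 3-fold.
Codon 2 GGA (Gly): third position 4-fold.
Codon 3 GAA (Glu): third position 2-fold.
Codon 4 AAC (Asn): third position 2-fold.
Codon 5 TGT (Cys): third position 2-fold.
Codon 6 TTG (Leu): third position 2-fold.
Codon 7 CGA (Arg): third position 4-fold.
Codon 8 GTA (Val): third position 4-fold.
Four-fold degenerate third positions: 3.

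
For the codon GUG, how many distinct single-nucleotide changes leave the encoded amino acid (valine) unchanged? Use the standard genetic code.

Position 1: none → 0 synonymous.
Position 2: none → 0 synonymous.
Position 3: GUU, GUC, GUA → 3 synonymous.
Total: 0 + 0 + 3 = 3.

3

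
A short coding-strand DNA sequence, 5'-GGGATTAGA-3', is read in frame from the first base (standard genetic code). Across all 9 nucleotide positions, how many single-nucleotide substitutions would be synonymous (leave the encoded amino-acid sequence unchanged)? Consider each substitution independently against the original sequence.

Codon 1 (GGG, Gly): 3 synonymous substitutions.
Codon 2 (ATT, Ile): 2 synonymous substitutions.
Codon 3 (AGA, Arg): 2 synonymous substitutions.
Total: 3 + 2 + 2 = 7.

7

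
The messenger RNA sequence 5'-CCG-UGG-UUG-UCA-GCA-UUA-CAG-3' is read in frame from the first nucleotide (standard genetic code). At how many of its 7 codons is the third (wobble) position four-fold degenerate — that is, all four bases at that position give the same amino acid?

Codon 1 CCG (Pro): third position 4-fold.
Codon 2 UGG (Trp): third position 1-fold.
Codon 3 UUG (Leu): third position 2-fold.
Codon 4 UCA (Ser): third position 4-fold.
Codon 5 GCA (Ala): third position 4-fold.
Codon 6 UUA (Leu): third position 2-fold.
Codon 7 CAG (Gln): third position 2-fold.
Four-fold degenerate third positions: 3.

3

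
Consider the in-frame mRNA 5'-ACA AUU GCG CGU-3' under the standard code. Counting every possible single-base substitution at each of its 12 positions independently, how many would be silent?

Codon 1 (ACA, Thr): 3 synonymous substitutions.
Codon 2 (AUU, Ile): 2 synonymous substitutions.
Codon 3 (GCG, Ala): 3 synonymous substitutions.
Codon 4 (CGU, Arg): 3 synonymous substitutions.
Total: 3 + 2 + 3 + 3 = 11.

11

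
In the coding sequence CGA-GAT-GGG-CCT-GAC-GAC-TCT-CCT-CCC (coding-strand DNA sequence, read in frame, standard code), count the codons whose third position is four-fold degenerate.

Codon 1 CGA (Arg): third position 4-fold.
Codon 2 GAT (Asp): third position 2-fold.
Codon 3 GGG (Gly): third position 4-fold.
Codon 4 CCT (Pro): third position 4-fold.
Codon 5 GAC (Asp): third position 2-fold.
Codon 6 GAC (Asp): third position 2-fold.
Codon 7 TCT (Ser): third position 4-fold.
Codon 8 CCT (Pro): third position 4-fold.
Codon 9 CCC (Pro): third position 4-fold.
Four-fold degenerate third positions: 6.

6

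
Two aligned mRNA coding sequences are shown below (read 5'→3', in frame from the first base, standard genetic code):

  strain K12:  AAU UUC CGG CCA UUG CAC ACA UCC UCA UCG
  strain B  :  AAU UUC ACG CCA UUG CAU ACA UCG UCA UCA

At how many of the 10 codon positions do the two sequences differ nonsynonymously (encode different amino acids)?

Codon 1: AAU Asn / AAU Asn — identical.
Codon 2: UUC Phe / UUC Phe — identical.
Codon 3: CGG Arg / ACG Thr — nonsynonymous.
Codon 4: CCA Pro / CCA Pro — identical.
Codon 5: UUG Leu / UUG Leu — identical.
Codon 6: CAC His / CAU His — synonymous.
Codon 7: ACA Thr / ACA Thr — identical.
Codon 8: UCC Ser / UCG Ser — synonymous.
Codon 9: UCA Ser / UCA Ser — identical.
Codon 10: UCG Ser / UCA Ser — synonymous.
Nonsynonymous differences: 1.

1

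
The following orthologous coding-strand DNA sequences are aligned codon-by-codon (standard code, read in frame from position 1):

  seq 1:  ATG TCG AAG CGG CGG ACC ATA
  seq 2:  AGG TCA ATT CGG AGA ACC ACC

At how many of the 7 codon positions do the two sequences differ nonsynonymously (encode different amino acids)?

3

Codon 1: ATG Met / AGG Arg — nonsynonymous.
Codon 2: TCG Ser / TCA Ser — synonymous.
Codon 3: AAG Lys / ATT Ile — nonsynonymous.
Codon 4: CGG Arg / CGG Arg — identical.
Codon 5: CGG Arg / AGA Arg — synonymous.
Codon 6: ACC Thr / ACC Thr — identical.
Codon 7: ATA Ile / ACC Thr — nonsynonymous.
Nonsynonymous differences: 3.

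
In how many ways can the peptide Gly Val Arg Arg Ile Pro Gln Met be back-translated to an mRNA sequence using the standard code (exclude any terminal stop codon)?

Gly: 4 codons.
Val: 4 codons.
Arg: 6 codons.
Arg: 6 codons.
Ile: 3 codons.
Pro: 4 codons.
Gln: 2 codons.
Met: 1 codon.
4 × 4 × 6 × 6 × 3 × 4 × 2 × 1 = 13824.

13824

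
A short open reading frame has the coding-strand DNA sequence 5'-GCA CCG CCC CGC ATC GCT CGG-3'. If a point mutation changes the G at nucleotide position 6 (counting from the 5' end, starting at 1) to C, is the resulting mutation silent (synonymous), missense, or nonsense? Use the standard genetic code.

Position 6 falls in codon 2: CCG → Pro.
After the substitution the codon is CCC → Pro.
Both encode Pro, so the change is synonymous.

silent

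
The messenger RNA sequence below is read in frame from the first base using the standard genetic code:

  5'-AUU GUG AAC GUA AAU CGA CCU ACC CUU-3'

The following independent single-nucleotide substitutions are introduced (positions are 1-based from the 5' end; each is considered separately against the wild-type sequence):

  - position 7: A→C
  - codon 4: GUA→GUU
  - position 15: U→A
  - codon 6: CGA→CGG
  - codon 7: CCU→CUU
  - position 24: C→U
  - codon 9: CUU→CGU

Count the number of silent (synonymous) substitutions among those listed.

Codon 3: AAC (Asn) → CAC (His) — missense.
Codon 4: GUA (Val) → GUU (Val) — synonymous.
Codon 5: AAU (Asn) → AAA (Lys) — missense.
Codon 6: CGA (Arg) → CGG (Arg) — synonymous.
Codon 7: CCU (Pro) → CUU (Leu) — missense.
Codon 8: ACC (Thr) → ACU (Thr) — synonymous.
Codon 9: CUU (Leu) → CGU (Arg) — missense.
Synonymous: 3 of 7.

3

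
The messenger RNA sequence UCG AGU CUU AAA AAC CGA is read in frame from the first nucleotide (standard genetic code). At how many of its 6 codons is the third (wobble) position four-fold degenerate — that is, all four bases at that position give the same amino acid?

3

Codon 1 UCG (Ser): third position 4-fold.
Codon 2 AGU (Ser): third position 2-fold.
Codon 3 CUU (Leu): third position 4-fold.
Codon 4 AAA (Lys): third position 2-fold.
Codon 5 AAC (Asn): third position 2-fold.
Codon 6 CGA (Arg): third position 4-fold.
Four-fold degenerate third positions: 3.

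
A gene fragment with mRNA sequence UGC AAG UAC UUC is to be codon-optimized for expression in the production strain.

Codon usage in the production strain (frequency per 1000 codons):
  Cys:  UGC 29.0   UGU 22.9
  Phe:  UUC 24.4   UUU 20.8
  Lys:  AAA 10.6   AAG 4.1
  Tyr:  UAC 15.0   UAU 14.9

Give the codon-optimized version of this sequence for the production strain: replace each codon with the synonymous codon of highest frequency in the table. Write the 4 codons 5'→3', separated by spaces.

Codon 1 (Cys): best is UGC at 29.0.
Codon 2 (Lys): best is AAA at 10.6.
Codon 3 (Tyr): best is UAC at 15.0.
Codon 4 (Phe): best is UUC at 24.4.

UGC AAA UAC UUC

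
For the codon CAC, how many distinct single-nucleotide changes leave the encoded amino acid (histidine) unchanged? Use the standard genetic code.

1

Position 1: none → 0 synonymous.
Position 2: none → 0 synonymous.
Position 3: CAT → 1 synonymous.
Total: 0 + 0 + 1 = 1.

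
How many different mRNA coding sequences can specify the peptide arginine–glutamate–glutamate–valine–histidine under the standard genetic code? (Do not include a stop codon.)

192

Arg: 6 codons.
Glu: 2 codons.
Glu: 2 codons.
Val: 4 codons.
His: 2 codons.
6 × 2 × 2 × 4 × 2 = 192.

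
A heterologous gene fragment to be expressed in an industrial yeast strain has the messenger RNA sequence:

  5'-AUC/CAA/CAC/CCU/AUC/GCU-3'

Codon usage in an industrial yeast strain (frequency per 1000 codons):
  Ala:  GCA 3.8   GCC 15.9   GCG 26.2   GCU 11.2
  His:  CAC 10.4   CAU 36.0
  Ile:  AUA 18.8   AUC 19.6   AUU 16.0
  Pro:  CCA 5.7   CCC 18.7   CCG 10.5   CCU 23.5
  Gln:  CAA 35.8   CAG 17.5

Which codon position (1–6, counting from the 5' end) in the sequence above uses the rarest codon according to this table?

Codon 1 AUC (Ile): 19.6 per 1000.
Codon 2 CAA (Gln): 35.8 per 1000.
Codon 3 CAC (His): 10.4 per 1000.
Codon 4 CCU (Pro): 23.5 per 1000.
Codon 5 AUC (Ile): 19.6 per 1000.
Codon 6 GCU (Ala): 11.2 per 1000.
Lowest frequency is 10.4 at codon 3.

3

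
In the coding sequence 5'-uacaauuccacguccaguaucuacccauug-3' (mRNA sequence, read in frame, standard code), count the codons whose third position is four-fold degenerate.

Codon 1 UAC (Tyr): third position 2-fold.
Codon 2 AAU (Asn): third position 2-fold.
Codon 3 UCC (Ser): third position 4-fold.
Codon 4 ACG (Thr): third position 4-fold.
Codon 5 UCC (Ser): third position 4-fold.
Codon 6 AGU (Ser): third position 2-fold.
Codon 7 AUC (Ile): third position 3-fold.
Codon 8 UAC (Tyr): third position 2-fold.
Codon 9 CCA (Pro): third position 4-fold.
Codon 10 UUG (Leu): third position 2-fold.
Four-fold degenerate third positions: 4.

4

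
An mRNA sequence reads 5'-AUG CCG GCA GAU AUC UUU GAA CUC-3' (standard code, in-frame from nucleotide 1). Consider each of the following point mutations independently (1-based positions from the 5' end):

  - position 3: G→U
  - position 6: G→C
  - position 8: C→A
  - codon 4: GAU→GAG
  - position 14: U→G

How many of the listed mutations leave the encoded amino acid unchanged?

1

Codon 1: AUG (Met) → AUU (Ile) — missense.
Codon 2: CCG (Pro) → CCC (Pro) — synonymous.
Codon 3: GCA (Ala) → GAA (Glu) — missense.
Codon 4: GAU (Asp) → GAG (Glu) — missense.
Codon 5: AUC (Ile) → AGC (Ser) — missense.
Synonymous: 1 of 5.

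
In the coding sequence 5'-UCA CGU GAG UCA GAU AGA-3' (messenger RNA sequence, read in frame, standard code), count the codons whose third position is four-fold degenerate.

3

Codon 1 UCA (Ser): third position 4-fold.
Codon 2 CGU (Arg): third position 4-fold.
Codon 3 GAG (Glu): third position 2-fold.
Codon 4 UCA (Ser): third position 4-fold.
Codon 5 GAU (Asp): third position 2-fold.
Codon 6 AGA (Arg): third position 2-fold.
Four-fold degenerate third positions: 3.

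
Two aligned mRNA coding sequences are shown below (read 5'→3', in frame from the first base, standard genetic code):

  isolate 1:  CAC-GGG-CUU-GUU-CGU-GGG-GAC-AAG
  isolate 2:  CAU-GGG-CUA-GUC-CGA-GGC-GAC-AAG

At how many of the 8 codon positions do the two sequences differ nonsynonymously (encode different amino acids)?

Codon 1: CAC His / CAU His — synonymous.
Codon 2: GGG Gly / GGG Gly — identical.
Codon 3: CUU Leu / CUA Leu — synonymous.
Codon 4: GUU Val / GUC Val — synonymous.
Codon 5: CGU Arg / CGA Arg — synonymous.
Codon 6: GGG Gly / GGC Gly — synonymous.
Codon 7: GAC Asp / GAC Asp — identical.
Codon 8: AAG Lys / AAG Lys — identical.
Nonsynonymous differences: 0.

0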